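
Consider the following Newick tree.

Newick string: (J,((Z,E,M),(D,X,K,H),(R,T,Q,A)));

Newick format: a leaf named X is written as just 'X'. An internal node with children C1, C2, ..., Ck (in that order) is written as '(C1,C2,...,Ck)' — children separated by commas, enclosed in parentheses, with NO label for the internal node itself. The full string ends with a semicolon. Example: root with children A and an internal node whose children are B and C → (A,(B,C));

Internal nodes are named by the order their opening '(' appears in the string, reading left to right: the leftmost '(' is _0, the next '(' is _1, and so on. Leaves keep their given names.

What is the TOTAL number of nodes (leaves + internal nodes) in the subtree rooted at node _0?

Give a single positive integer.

Newick: (J,((Z,E,M),(D,X,K,H),(R,T,Q,A)));
Locate _0: it is the '(' at position 0 (the 1st '(' reading left to right).
Query: subtree rooted at _0
_0: subtree_size = 1 + 16
  J: subtree_size = 1 + 0
  _1: subtree_size = 1 + 14
    _2: subtree_size = 1 + 3
      Z: subtree_size = 1 + 0
      E: subtree_size = 1 + 0
      M: subtree_size = 1 + 0
    _3: subtree_size = 1 + 4
      D: subtree_size = 1 + 0
      X: subtree_size = 1 + 0
      K: subtree_size = 1 + 0
      H: subtree_size = 1 + 0
    _4: subtree_size = 1 + 4
      R: subtree_size = 1 + 0
      T: subtree_size = 1 + 0
      Q: subtree_size = 1 + 0
      A: subtree_size = 1 + 0
Total subtree size of _0: 17

Answer: 17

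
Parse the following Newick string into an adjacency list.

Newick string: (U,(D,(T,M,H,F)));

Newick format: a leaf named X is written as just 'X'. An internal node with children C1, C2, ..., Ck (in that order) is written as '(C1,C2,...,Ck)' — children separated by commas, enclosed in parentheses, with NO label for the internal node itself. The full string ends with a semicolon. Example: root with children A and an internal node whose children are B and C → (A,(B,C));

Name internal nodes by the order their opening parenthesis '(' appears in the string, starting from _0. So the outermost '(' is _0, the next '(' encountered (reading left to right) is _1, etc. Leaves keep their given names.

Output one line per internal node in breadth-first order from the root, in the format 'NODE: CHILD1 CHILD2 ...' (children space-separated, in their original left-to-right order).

Answer: _0: U _1
_1: D _2
_2: T M H F

Derivation:
Input: (U,(D,(T,M,H,F)));
Scanning left-to-right, naming '(' by encounter order:
  pos 0: '(' -> open internal node _0 (depth 1)
  pos 3: '(' -> open internal node _1 (depth 2)
  pos 6: '(' -> open internal node _2 (depth 3)
  pos 14: ')' -> close internal node _2 (now at depth 2)
  pos 15: ')' -> close internal node _1 (now at depth 1)
  pos 16: ')' -> close internal node _0 (now at depth 0)
Total internal nodes: 3
BFS adjacency from root:
  _0: U _1
  _1: D _2
  _2: T M H F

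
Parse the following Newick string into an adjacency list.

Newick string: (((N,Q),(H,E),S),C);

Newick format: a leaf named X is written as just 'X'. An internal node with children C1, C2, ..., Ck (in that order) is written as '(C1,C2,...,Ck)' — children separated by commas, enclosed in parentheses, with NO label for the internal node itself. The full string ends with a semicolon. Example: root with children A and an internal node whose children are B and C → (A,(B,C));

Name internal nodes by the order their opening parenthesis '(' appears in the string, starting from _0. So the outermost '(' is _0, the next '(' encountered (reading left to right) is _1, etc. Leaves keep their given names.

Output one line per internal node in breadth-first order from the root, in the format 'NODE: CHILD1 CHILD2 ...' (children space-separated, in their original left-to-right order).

Answer: _0: _1 C
_1: _2 _3 S
_2: N Q
_3: H E

Derivation:
Input: (((N,Q),(H,E),S),C);
Scanning left-to-right, naming '(' by encounter order:
  pos 0: '(' -> open internal node _0 (depth 1)
  pos 1: '(' -> open internal node _1 (depth 2)
  pos 2: '(' -> open internal node _2 (depth 3)
  pos 6: ')' -> close internal node _2 (now at depth 2)
  pos 8: '(' -> open internal node _3 (depth 3)
  pos 12: ')' -> close internal node _3 (now at depth 2)
  pos 15: ')' -> close internal node _1 (now at depth 1)
  pos 18: ')' -> close internal node _0 (now at depth 0)
Total internal nodes: 4
BFS adjacency from root:
  _0: _1 C
  _1: _2 _3 S
  _2: N Q
  _3: H E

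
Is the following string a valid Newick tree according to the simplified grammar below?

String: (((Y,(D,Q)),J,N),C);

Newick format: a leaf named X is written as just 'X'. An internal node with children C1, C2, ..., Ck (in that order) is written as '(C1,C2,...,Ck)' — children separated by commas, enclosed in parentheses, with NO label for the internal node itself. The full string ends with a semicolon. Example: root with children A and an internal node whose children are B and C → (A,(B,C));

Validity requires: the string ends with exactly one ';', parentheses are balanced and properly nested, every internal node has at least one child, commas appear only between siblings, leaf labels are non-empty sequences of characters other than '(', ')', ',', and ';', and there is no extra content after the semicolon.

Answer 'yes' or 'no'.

Input: (((Y,(D,Q)),J,N),C);
Paren balance: 4 '(' vs 4 ')' OK
Ends with single ';': True
Full parse: OK
Valid: True

Answer: yes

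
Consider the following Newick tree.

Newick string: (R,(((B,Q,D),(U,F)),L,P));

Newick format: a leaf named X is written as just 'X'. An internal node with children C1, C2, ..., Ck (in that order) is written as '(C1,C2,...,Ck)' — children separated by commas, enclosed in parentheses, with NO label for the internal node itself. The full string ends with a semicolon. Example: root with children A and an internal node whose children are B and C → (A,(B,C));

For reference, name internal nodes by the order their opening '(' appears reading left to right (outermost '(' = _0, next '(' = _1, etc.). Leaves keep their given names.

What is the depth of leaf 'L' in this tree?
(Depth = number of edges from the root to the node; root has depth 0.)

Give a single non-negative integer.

Answer: 2

Derivation:
Newick: (R,(((B,Q,D),(U,F)),L,P));
Naming internals by '(' encounter order: outermost '(' = _0, next = _1, ...
Query node: L
Path from root: _0 -> _1 -> L
Depth of L: 2 (number of edges from root)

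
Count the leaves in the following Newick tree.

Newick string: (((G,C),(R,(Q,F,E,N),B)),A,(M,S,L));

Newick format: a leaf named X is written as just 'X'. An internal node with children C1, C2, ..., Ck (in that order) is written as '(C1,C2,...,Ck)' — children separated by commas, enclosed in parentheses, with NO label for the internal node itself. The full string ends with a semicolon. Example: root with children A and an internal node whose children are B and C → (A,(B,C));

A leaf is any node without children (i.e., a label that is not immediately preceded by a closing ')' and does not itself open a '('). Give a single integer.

Answer: 12

Derivation:
Newick: (((G,C),(R,(Q,F,E,N),B)),A,(M,S,L));
Scan left-to-right; a leaf is any maximal label run not followed by '(':
  pos 3: leaf 'G' → count = 1
  pos 5: leaf 'C' → count = 2
  pos 9: leaf 'R' → count = 3
  pos 12: leaf 'Q' → count = 4
  pos 14: leaf 'F' → count = 5
  pos 16: leaf 'E' → count = 6
  pos 18: leaf 'N' → count = 7
  pos 21: leaf 'B' → count = 8
  pos 25: leaf 'A' → count = 9
  pos 28: leaf 'M' → count = 10
  pos 30: leaf 'S' → count = 11
  pos 32: leaf 'L' → count = 12
Total leaves: 12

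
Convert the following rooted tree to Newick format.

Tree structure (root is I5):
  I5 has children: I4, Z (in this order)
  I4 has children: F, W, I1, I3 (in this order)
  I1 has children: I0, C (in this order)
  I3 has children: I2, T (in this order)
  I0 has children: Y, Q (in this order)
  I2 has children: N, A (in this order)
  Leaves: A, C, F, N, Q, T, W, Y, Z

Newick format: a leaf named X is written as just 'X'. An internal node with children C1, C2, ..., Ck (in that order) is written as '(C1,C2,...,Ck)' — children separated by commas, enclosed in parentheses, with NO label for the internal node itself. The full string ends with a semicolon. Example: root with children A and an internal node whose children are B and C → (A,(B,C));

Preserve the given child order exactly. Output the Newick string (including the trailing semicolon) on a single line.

internal I5 with children ['I4', 'Z']
  internal I4 with children ['F', 'W', 'I1', 'I3']
    leaf 'F' → 'F'
    leaf 'W' → 'W'
    internal I1 with children ['I0', 'C']
      internal I0 with children ['Y', 'Q']
        leaf 'Y' → 'Y'
        leaf 'Q' → 'Q'
      → '(Y,Q)'
      leaf 'C' → 'C'
    → '((Y,Q),C)'
    internal I3 with children ['I2', 'T']
      internal I2 with children ['N', 'A']
        leaf 'N' → 'N'
        leaf 'A' → 'A'
      → '(N,A)'
      leaf 'T' → 'T'
    → '((N,A),T)'
  → '(F,W,((Y,Q),C),((N,A),T))'
  leaf 'Z' → 'Z'
→ '((F,W,((Y,Q),C),((N,A),T)),Z)'
Final: ((F,W,((Y,Q),C),((N,A),T)),Z);

Answer: ((F,W,((Y,Q),C),((N,A),T)),Z);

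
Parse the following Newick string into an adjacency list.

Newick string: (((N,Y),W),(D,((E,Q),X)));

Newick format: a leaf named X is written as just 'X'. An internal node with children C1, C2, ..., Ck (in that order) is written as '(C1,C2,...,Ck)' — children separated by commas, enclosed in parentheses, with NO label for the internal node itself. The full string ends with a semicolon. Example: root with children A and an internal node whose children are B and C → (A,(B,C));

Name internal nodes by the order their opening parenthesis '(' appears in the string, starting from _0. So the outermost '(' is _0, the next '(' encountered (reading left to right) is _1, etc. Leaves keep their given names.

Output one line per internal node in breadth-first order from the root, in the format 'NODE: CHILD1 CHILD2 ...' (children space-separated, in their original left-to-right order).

Answer: _0: _1 _3
_1: _2 W
_3: D _4
_2: N Y
_4: _5 X
_5: E Q

Derivation:
Input: (((N,Y),W),(D,((E,Q),X)));
Scanning left-to-right, naming '(' by encounter order:
  pos 0: '(' -> open internal node _0 (depth 1)
  pos 1: '(' -> open internal node _1 (depth 2)
  pos 2: '(' -> open internal node _2 (depth 3)
  pos 6: ')' -> close internal node _2 (now at depth 2)
  pos 9: ')' -> close internal node _1 (now at depth 1)
  pos 11: '(' -> open internal node _3 (depth 2)
  pos 14: '(' -> open internal node _4 (depth 3)
  pos 15: '(' -> open internal node _5 (depth 4)
  pos 19: ')' -> close internal node _5 (now at depth 3)
  pos 22: ')' -> close internal node _4 (now at depth 2)
  pos 23: ')' -> close internal node _3 (now at depth 1)
  pos 24: ')' -> close internal node _0 (now at depth 0)
Total internal nodes: 6
BFS adjacency from root:
  _0: _1 _3
  _1: _2 W
  _3: D _4
  _2: N Y
  _4: _5 X
  _5: E Q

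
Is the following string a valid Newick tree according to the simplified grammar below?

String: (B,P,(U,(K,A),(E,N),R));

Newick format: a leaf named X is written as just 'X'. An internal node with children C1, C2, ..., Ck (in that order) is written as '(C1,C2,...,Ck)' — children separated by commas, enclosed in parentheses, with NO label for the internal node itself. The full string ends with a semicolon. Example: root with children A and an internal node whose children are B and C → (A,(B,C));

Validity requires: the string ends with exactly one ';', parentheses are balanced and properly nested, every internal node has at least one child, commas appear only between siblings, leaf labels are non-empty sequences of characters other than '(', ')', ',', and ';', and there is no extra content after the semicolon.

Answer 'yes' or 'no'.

Input: (B,P,(U,(K,A),(E,N),R));
Paren balance: 4 '(' vs 4 ')' OK
Ends with single ';': True
Full parse: OK
Valid: True

Answer: yes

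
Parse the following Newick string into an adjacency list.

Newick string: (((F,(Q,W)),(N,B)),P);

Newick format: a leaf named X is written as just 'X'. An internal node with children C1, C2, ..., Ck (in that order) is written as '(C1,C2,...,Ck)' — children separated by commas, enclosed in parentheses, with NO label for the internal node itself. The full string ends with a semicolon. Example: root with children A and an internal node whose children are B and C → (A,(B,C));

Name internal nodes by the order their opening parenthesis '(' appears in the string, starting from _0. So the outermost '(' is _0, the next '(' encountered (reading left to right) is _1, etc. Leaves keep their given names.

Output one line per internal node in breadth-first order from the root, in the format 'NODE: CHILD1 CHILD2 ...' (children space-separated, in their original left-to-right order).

Answer: _0: _1 P
_1: _2 _4
_2: F _3
_4: N B
_3: Q W

Derivation:
Input: (((F,(Q,W)),(N,B)),P);
Scanning left-to-right, naming '(' by encounter order:
  pos 0: '(' -> open internal node _0 (depth 1)
  pos 1: '(' -> open internal node _1 (depth 2)
  pos 2: '(' -> open internal node _2 (depth 3)
  pos 5: '(' -> open internal node _3 (depth 4)
  pos 9: ')' -> close internal node _3 (now at depth 3)
  pos 10: ')' -> close internal node _2 (now at depth 2)
  pos 12: '(' -> open internal node _4 (depth 3)
  pos 16: ')' -> close internal node _4 (now at depth 2)
  pos 17: ')' -> close internal node _1 (now at depth 1)
  pos 20: ')' -> close internal node _0 (now at depth 0)
Total internal nodes: 5
BFS adjacency from root:
  _0: _1 P
  _1: _2 _4
  _2: F _3
  _4: N B
  _3: Q W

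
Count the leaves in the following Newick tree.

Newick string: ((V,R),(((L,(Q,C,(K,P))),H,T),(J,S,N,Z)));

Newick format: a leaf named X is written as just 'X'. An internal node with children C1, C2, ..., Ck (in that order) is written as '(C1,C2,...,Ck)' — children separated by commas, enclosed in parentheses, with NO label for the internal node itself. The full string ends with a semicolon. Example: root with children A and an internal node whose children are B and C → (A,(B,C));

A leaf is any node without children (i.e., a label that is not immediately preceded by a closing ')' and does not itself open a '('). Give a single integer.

Newick: ((V,R),(((L,(Q,C,(K,P))),H,T),(J,S,N,Z)));
Scan left-to-right; a leaf is any maximal label run not followed by '(':
  pos 2: leaf 'V' → count = 1
  pos 4: leaf 'R' → count = 2
  pos 10: leaf 'L' → count = 3
  pos 13: leaf 'Q' → count = 4
  pos 15: leaf 'C' → count = 5
  pos 18: leaf 'K' → count = 6
  pos 20: leaf 'P' → count = 7
  pos 25: leaf 'H' → count = 8
  pos 27: leaf 'T' → count = 9
  pos 31: leaf 'J' → count = 10
  pos 33: leaf 'S' → count = 11
  pos 35: leaf 'N' → count = 12
  pos 37: leaf 'Z' → count = 13
Total leaves: 13

Answer: 13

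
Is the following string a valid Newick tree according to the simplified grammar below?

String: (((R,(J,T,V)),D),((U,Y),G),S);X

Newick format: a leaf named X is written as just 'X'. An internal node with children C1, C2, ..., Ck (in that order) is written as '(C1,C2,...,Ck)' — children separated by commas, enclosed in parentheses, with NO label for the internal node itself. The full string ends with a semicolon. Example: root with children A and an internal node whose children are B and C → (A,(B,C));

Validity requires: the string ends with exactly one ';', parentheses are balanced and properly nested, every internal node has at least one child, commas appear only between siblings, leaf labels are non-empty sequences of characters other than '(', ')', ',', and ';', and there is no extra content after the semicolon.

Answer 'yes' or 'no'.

Input: (((R,(J,T,V)),D),((U,Y),G),S);X
Paren balance: 6 '(' vs 6 ')' OK
Ends with single ';': False
Full parse: FAILS (must end with ;)
Valid: False

Answer: no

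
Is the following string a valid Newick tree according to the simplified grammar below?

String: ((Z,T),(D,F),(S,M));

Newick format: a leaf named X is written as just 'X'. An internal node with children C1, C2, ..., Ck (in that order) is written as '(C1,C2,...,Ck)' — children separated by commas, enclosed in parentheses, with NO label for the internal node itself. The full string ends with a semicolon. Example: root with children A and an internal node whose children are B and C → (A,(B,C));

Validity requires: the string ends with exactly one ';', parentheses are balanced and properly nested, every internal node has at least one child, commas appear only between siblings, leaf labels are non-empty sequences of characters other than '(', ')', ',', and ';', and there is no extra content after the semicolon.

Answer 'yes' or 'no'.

Answer: yes

Derivation:
Input: ((Z,T),(D,F),(S,M));
Paren balance: 4 '(' vs 4 ')' OK
Ends with single ';': True
Full parse: OK
Valid: True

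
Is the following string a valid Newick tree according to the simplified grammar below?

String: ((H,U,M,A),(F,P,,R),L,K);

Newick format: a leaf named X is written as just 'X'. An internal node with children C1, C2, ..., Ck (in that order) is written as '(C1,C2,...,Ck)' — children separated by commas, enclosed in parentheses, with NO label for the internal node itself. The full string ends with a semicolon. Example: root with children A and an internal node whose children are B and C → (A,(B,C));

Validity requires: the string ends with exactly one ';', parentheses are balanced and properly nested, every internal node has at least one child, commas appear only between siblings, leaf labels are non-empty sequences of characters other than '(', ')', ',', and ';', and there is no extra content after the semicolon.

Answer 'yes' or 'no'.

Answer: no

Derivation:
Input: ((H,U,M,A),(F,P,,R),L,K);
Paren balance: 3 '(' vs 3 ')' OK
Ends with single ';': True
Full parse: FAILS (empty leaf label at pos 16)
Valid: False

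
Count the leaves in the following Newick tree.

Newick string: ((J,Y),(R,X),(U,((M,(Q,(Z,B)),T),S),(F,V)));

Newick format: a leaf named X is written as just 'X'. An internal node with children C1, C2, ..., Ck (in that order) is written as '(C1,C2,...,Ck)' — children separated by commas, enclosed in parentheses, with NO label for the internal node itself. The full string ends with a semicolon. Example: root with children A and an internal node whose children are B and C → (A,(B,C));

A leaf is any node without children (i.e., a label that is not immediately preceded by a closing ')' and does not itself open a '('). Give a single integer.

Newick: ((J,Y),(R,X),(U,((M,(Q,(Z,B)),T),S),(F,V)));
Scan left-to-right; a leaf is any maximal label run not followed by '(':
  pos 2: leaf 'J' → count = 1
  pos 4: leaf 'Y' → count = 2
  pos 8: leaf 'R' → count = 3
  pos 10: leaf 'X' → count = 4
  pos 14: leaf 'U' → count = 5
  pos 18: leaf 'M' → count = 6
  pos 21: leaf 'Q' → count = 7
  pos 24: leaf 'Z' → count = 8
  pos 26: leaf 'B' → count = 9
  pos 30: leaf 'T' → count = 10
  pos 33: leaf 'S' → count = 11
  pos 37: leaf 'F' → count = 12
  pos 39: leaf 'V' → count = 13
Total leaves: 13

Answer: 13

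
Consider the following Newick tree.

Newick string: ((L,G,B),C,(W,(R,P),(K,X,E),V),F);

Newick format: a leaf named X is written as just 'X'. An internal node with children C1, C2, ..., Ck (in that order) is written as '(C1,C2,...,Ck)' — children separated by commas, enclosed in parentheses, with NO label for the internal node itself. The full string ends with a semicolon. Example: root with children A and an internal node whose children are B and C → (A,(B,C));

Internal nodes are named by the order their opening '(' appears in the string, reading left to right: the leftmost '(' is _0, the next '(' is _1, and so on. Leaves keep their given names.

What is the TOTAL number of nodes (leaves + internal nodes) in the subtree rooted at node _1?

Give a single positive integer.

Newick: ((L,G,B),C,(W,(R,P),(K,X,E),V),F);
Locate _1: it is the '(' at position 1 (the 2nd '(' reading left to right).
Query: subtree rooted at _1
_1: subtree_size = 1 + 3
  L: subtree_size = 1 + 0
  G: subtree_size = 1 + 0
  B: subtree_size = 1 + 0
Total subtree size of _1: 4

Answer: 4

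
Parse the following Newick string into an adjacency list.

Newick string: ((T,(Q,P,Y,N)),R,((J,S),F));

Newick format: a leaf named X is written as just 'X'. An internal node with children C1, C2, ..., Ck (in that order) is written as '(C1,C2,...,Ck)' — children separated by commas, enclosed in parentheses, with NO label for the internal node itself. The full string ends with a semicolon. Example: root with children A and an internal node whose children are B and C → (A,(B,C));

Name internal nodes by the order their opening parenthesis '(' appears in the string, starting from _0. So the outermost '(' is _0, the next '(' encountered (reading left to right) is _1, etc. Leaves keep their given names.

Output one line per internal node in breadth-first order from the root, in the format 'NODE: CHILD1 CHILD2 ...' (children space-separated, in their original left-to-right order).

Answer: _0: _1 R _3
_1: T _2
_3: _4 F
_2: Q P Y N
_4: J S

Derivation:
Input: ((T,(Q,P,Y,N)),R,((J,S),F));
Scanning left-to-right, naming '(' by encounter order:
  pos 0: '(' -> open internal node _0 (depth 1)
  pos 1: '(' -> open internal node _1 (depth 2)
  pos 4: '(' -> open internal node _2 (depth 3)
  pos 12: ')' -> close internal node _2 (now at depth 2)
  pos 13: ')' -> close internal node _1 (now at depth 1)
  pos 17: '(' -> open internal node _3 (depth 2)
  pos 18: '(' -> open internal node _4 (depth 3)
  pos 22: ')' -> close internal node _4 (now at depth 2)
  pos 25: ')' -> close internal node _3 (now at depth 1)
  pos 26: ')' -> close internal node _0 (now at depth 0)
Total internal nodes: 5
BFS adjacency from root:
  _0: _1 R _3
  _1: T _2
  _3: _4 F
  _2: Q P Y N
  _4: J S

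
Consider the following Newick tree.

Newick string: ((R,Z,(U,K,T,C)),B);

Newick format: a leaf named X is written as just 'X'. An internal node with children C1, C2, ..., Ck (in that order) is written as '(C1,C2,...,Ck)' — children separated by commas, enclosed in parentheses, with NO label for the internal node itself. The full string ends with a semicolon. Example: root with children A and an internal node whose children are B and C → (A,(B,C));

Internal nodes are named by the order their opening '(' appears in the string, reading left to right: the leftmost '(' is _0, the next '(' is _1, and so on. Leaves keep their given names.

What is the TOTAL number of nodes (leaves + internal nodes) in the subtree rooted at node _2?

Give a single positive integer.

Answer: 5

Derivation:
Newick: ((R,Z,(U,K,T,C)),B);
Locate _2: it is the '(' at position 6 (the 3rd '(' reading left to right).
Query: subtree rooted at _2
_2: subtree_size = 1 + 4
  U: subtree_size = 1 + 0
  K: subtree_size = 1 + 0
  T: subtree_size = 1 + 0
  C: subtree_size = 1 + 0
Total subtree size of _2: 5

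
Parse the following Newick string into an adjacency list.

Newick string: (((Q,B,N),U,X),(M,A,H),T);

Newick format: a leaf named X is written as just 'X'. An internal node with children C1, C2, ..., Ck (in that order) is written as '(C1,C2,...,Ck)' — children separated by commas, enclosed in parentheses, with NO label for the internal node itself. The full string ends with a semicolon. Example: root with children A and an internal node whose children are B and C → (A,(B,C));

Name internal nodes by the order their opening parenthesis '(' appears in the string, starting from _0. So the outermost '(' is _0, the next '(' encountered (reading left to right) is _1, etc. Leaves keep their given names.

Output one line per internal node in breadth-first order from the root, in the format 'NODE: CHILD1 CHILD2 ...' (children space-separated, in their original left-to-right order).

Input: (((Q,B,N),U,X),(M,A,H),T);
Scanning left-to-right, naming '(' by encounter order:
  pos 0: '(' -> open internal node _0 (depth 1)
  pos 1: '(' -> open internal node _1 (depth 2)
  pos 2: '(' -> open internal node _2 (depth 3)
  pos 8: ')' -> close internal node _2 (now at depth 2)
  pos 13: ')' -> close internal node _1 (now at depth 1)
  pos 15: '(' -> open internal node _3 (depth 2)
  pos 21: ')' -> close internal node _3 (now at depth 1)
  pos 24: ')' -> close internal node _0 (now at depth 0)
Total internal nodes: 4
BFS adjacency from root:
  _0: _1 _3 T
  _1: _2 U X
  _3: M A H
  _2: Q B N

Answer: _0: _1 _3 T
_1: _2 U X
_3: M A H
_2: Q B N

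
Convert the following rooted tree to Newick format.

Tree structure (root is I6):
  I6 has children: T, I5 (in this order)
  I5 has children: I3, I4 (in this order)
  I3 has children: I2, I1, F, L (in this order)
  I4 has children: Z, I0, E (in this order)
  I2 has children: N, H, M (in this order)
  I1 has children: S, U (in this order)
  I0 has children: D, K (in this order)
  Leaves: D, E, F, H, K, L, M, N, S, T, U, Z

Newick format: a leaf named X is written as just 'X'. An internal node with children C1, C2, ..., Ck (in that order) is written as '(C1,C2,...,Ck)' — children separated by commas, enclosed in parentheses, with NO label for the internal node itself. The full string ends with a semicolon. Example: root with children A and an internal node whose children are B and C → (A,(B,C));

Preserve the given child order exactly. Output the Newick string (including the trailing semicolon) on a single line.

Answer: (T,(((N,H,M),(S,U),F,L),(Z,(D,K),E)));

Derivation:
internal I6 with children ['T', 'I5']
  leaf 'T' → 'T'
  internal I5 with children ['I3', 'I4']
    internal I3 with children ['I2', 'I1', 'F', 'L']
      internal I2 with children ['N', 'H', 'M']
        leaf 'N' → 'N'
        leaf 'H' → 'H'
        leaf 'M' → 'M'
      → '(N,H,M)'
      internal I1 with children ['S', 'U']
        leaf 'S' → 'S'
        leaf 'U' → 'U'
      → '(S,U)'
      leaf 'F' → 'F'
      leaf 'L' → 'L'
    → '((N,H,M),(S,U),F,L)'
    internal I4 with children ['Z', 'I0', 'E']
      leaf 'Z' → 'Z'
      internal I0 with children ['D', 'K']
        leaf 'D' → 'D'
        leaf 'K' → 'K'
      → '(D,K)'
      leaf 'E' → 'E'
    → '(Z,(D,K),E)'
  → '(((N,H,M),(S,U),F,L),(Z,(D,K),E))'
→ '(T,(((N,H,M),(S,U),F,L),(Z,(D,K),E)))'
Final: (T,(((N,H,M),(S,U),F,L),(Z,(D,K),E)));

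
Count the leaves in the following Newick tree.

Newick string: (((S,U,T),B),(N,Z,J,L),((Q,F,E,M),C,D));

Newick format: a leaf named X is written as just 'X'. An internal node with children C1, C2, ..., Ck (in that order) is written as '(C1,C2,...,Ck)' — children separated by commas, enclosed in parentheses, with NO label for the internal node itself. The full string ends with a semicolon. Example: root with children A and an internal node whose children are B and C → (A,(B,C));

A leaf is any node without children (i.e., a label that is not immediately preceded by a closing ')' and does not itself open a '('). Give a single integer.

Answer: 14

Derivation:
Newick: (((S,U,T),B),(N,Z,J,L),((Q,F,E,M),C,D));
Scan left-to-right; a leaf is any maximal label run not followed by '(':
  pos 3: leaf 'S' → count = 1
  pos 5: leaf 'U' → count = 2
  pos 7: leaf 'T' → count = 3
  pos 10: leaf 'B' → count = 4
  pos 14: leaf 'N' → count = 5
  pos 16: leaf 'Z' → count = 6
  pos 18: leaf 'J' → count = 7
  pos 20: leaf 'L' → count = 8
  pos 25: leaf 'Q' → count = 9
  pos 27: leaf 'F' → count = 10
  pos 29: leaf 'E' → count = 11
  pos 31: leaf 'M' → count = 12
  pos 34: leaf 'C' → count = 13
  pos 36: leaf 'D' → count = 14
Total leaves: 14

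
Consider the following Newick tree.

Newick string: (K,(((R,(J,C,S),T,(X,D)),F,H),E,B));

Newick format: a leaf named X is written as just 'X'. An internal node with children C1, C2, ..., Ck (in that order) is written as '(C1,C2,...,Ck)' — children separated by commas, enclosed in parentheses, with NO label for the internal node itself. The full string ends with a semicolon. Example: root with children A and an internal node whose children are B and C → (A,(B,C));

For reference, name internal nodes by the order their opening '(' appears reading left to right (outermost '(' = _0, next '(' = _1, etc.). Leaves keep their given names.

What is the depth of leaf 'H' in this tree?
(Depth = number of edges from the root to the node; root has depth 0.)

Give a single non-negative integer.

Newick: (K,(((R,(J,C,S),T,(X,D)),F,H),E,B));
Naming internals by '(' encounter order: outermost '(' = _0, next = _1, ...
Query node: H
Path from root: _0 -> _1 -> _2 -> H
Depth of H: 3 (number of edges from root)

Answer: 3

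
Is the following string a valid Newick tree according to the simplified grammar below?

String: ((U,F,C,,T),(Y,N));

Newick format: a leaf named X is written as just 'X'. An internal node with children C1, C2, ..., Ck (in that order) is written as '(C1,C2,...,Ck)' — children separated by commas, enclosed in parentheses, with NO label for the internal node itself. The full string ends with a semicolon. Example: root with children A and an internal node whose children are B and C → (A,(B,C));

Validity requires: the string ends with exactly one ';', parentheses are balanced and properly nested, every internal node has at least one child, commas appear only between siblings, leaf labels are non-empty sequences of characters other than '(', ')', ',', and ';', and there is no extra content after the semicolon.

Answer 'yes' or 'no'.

Input: ((U,F,C,,T),(Y,N));
Paren balance: 3 '(' vs 3 ')' OK
Ends with single ';': True
Full parse: FAILS (empty leaf label at pos 8)
Valid: False

Answer: no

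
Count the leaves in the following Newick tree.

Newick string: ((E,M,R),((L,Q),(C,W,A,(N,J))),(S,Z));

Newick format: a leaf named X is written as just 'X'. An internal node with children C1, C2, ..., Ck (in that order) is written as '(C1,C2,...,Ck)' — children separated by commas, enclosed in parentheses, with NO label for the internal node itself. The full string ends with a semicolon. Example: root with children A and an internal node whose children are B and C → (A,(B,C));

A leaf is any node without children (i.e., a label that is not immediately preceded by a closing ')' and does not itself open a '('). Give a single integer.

Newick: ((E,M,R),((L,Q),(C,W,A,(N,J))),(S,Z));
Scan left-to-right; a leaf is any maximal label run not followed by '(':
  pos 2: leaf 'E' → count = 1
  pos 4: leaf 'M' → count = 2
  pos 6: leaf 'R' → count = 3
  pos 11: leaf 'L' → count = 4
  pos 13: leaf 'Q' → count = 5
  pos 17: leaf 'C' → count = 6
  pos 19: leaf 'W' → count = 7
  pos 21: leaf 'A' → count = 8
  pos 24: leaf 'N' → count = 9
  pos 26: leaf 'J' → count = 10
  pos 32: leaf 'S' → count = 11
  pos 34: leaf 'Z' → count = 12
Total leaves: 12

Answer: 12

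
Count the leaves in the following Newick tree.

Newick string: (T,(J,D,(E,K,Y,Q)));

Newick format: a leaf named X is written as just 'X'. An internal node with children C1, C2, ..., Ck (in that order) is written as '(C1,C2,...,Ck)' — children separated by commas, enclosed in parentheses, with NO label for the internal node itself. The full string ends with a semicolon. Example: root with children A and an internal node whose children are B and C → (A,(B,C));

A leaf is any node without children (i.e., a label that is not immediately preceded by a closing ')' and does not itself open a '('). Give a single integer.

Newick: (T,(J,D,(E,K,Y,Q)));
Scan left-to-right; a leaf is any maximal label run not followed by '(':
  pos 1: leaf 'T' → count = 1
  pos 4: leaf 'J' → count = 2
  pos 6: leaf 'D' → count = 3
  pos 9: leaf 'E' → count = 4
  pos 11: leaf 'K' → count = 5
  pos 13: leaf 'Y' → count = 6
  pos 15: leaf 'Q' → count = 7
Total leaves: 7

Answer: 7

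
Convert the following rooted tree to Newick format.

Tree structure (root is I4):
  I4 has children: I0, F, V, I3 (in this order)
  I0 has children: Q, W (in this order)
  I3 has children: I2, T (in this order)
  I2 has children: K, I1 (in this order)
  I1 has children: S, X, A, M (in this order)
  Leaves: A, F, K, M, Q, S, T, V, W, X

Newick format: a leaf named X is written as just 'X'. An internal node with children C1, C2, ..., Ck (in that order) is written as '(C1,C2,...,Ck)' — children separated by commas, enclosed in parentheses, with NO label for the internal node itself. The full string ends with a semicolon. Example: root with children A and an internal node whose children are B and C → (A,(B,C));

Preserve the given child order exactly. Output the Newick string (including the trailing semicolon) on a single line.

internal I4 with children ['I0', 'F', 'V', 'I3']
  internal I0 with children ['Q', 'W']
    leaf 'Q' → 'Q'
    leaf 'W' → 'W'
  → '(Q,W)'
  leaf 'F' → 'F'
  leaf 'V' → 'V'
  internal I3 with children ['I2', 'T']
    internal I2 with children ['K', 'I1']
      leaf 'K' → 'K'
      internal I1 with children ['S', 'X', 'A', 'M']
        leaf 'S' → 'S'
        leaf 'X' → 'X'
        leaf 'A' → 'A'
        leaf 'M' → 'M'
      → '(S,X,A,M)'
    → '(K,(S,X,A,M))'
    leaf 'T' → 'T'
  → '((K,(S,X,A,M)),T)'
→ '((Q,W),F,V,((K,(S,X,A,M)),T))'
Final: ((Q,W),F,V,((K,(S,X,A,M)),T));

Answer: ((Q,W),F,V,((K,(S,X,A,M)),T));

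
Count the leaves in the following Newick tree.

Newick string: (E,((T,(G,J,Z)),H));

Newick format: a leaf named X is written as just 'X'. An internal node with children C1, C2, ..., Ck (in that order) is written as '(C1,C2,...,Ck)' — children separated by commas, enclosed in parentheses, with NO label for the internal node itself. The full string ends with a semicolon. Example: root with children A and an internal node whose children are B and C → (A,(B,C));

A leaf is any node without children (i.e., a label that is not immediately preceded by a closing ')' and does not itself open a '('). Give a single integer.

Newick: (E,((T,(G,J,Z)),H));
Scan left-to-right; a leaf is any maximal label run not followed by '(':
  pos 1: leaf 'E' → count = 1
  pos 5: leaf 'T' → count = 2
  pos 8: leaf 'G' → count = 3
  pos 10: leaf 'J' → count = 4
  pos 12: leaf 'Z' → count = 5
  pos 16: leaf 'H' → count = 6
Total leaves: 6

Answer: 6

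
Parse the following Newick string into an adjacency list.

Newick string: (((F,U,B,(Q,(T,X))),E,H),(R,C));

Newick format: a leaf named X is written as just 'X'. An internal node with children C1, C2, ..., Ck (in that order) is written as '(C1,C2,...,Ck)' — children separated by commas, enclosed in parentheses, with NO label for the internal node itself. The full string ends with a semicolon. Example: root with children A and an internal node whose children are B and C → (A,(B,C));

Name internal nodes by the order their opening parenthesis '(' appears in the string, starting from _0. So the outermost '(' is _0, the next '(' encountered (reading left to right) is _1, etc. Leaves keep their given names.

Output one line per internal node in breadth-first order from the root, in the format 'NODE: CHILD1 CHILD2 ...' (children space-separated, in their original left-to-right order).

Answer: _0: _1 _5
_1: _2 E H
_5: R C
_2: F U B _3
_3: Q _4
_4: T X

Derivation:
Input: (((F,U,B,(Q,(T,X))),E,H),(R,C));
Scanning left-to-right, naming '(' by encounter order:
  pos 0: '(' -> open internal node _0 (depth 1)
  pos 1: '(' -> open internal node _1 (depth 2)
  pos 2: '(' -> open internal node _2 (depth 3)
  pos 9: '(' -> open internal node _3 (depth 4)
  pos 12: '(' -> open internal node _4 (depth 5)
  pos 16: ')' -> close internal node _4 (now at depth 4)
  pos 17: ')' -> close internal node _3 (now at depth 3)
  pos 18: ')' -> close internal node _2 (now at depth 2)
  pos 23: ')' -> close internal node _1 (now at depth 1)
  pos 25: '(' -> open internal node _5 (depth 2)
  pos 29: ')' -> close internal node _5 (now at depth 1)
  pos 30: ')' -> close internal node _0 (now at depth 0)
Total internal nodes: 6
BFS adjacency from root:
  _0: _1 _5
  _1: _2 E H
  _5: R C
  _2: F U B _3
  _3: Q _4
  _4: T X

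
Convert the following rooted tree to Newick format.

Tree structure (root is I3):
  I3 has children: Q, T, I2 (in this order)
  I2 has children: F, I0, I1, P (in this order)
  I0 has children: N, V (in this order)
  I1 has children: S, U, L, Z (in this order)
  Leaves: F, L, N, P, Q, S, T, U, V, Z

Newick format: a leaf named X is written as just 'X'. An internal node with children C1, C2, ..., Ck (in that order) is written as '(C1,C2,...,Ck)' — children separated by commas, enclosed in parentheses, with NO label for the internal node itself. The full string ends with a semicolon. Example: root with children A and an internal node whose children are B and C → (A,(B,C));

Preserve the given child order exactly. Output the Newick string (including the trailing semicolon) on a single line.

internal I3 with children ['Q', 'T', 'I2']
  leaf 'Q' → 'Q'
  leaf 'T' → 'T'
  internal I2 with children ['F', 'I0', 'I1', 'P']
    leaf 'F' → 'F'
    internal I0 with children ['N', 'V']
      leaf 'N' → 'N'
      leaf 'V' → 'V'
    → '(N,V)'
    internal I1 with children ['S', 'U', 'L', 'Z']
      leaf 'S' → 'S'
      leaf 'U' → 'U'
      leaf 'L' → 'L'
      leaf 'Z' → 'Z'
    → '(S,U,L,Z)'
    leaf 'P' → 'P'
  → '(F,(N,V),(S,U,L,Z),P)'
→ '(Q,T,(F,(N,V),(S,U,L,Z),P))'
Final: (Q,T,(F,(N,V),(S,U,L,Z),P));

Answer: (Q,T,(F,(N,V),(S,U,L,Z),P));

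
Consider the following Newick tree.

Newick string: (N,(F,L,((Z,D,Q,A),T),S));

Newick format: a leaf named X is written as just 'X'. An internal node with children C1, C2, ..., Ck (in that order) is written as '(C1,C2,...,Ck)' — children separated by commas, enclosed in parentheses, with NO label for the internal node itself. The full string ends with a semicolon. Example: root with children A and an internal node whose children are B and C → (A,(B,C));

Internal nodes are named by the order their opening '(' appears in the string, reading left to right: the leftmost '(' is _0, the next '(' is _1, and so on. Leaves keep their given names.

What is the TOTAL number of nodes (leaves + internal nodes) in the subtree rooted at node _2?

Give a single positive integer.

Newick: (N,(F,L,((Z,D,Q,A),T),S));
Locate _2: it is the '(' at position 8 (the 3rd '(' reading left to right).
Query: subtree rooted at _2
_2: subtree_size = 1 + 6
  _3: subtree_size = 1 + 4
    Z: subtree_size = 1 + 0
    D: subtree_size = 1 + 0
    Q: subtree_size = 1 + 0
    A: subtree_size = 1 + 0
  T: subtree_size = 1 + 0
Total subtree size of _2: 7

Answer: 7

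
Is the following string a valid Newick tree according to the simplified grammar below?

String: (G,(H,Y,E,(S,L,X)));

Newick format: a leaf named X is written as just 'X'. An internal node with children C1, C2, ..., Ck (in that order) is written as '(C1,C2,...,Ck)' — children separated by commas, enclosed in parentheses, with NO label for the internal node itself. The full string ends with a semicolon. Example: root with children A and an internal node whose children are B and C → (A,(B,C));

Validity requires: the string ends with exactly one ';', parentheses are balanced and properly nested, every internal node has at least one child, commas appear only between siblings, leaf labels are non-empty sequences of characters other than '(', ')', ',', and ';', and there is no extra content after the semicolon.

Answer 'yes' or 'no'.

Input: (G,(H,Y,E,(S,L,X)));
Paren balance: 3 '(' vs 3 ')' OK
Ends with single ';': True
Full parse: OK
Valid: True

Answer: yes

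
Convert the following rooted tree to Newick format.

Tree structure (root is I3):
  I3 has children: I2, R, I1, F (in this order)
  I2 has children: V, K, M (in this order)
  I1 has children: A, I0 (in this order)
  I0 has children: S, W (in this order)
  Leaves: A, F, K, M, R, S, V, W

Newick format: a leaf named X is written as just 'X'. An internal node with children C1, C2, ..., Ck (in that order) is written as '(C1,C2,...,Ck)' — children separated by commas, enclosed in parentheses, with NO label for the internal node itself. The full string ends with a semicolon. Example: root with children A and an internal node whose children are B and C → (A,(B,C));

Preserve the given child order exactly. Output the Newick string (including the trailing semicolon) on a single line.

Answer: ((V,K,M),R,(A,(S,W)),F);

Derivation:
internal I3 with children ['I2', 'R', 'I1', 'F']
  internal I2 with children ['V', 'K', 'M']
    leaf 'V' → 'V'
    leaf 'K' → 'K'
    leaf 'M' → 'M'
  → '(V,K,M)'
  leaf 'R' → 'R'
  internal I1 with children ['A', 'I0']
    leaf 'A' → 'A'
    internal I0 with children ['S', 'W']
      leaf 'S' → 'S'
      leaf 'W' → 'W'
    → '(S,W)'
  → '(A,(S,W))'
  leaf 'F' → 'F'
→ '((V,K,M),R,(A,(S,W)),F)'
Final: ((V,K,M),R,(A,(S,W)),F);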